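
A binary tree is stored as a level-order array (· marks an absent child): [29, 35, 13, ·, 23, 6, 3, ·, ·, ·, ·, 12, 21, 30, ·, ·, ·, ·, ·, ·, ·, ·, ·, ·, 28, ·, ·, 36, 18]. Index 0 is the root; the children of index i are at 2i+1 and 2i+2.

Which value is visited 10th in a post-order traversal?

Post-order visits the left subtree, then the right subtree, then the node.
At 29: go left to 35.
  At 35: no left child.
  At 35: go right to 23.
    23 is a leaf — visit 23.
  Visit 35.
At 29: go right to 13.
  At 13: go left to 6.
    At 6: go left to 12.
      At 12: no left child.
      At 12: go right to 28.
        28 is a leaf — visit 28.
      Visit 12.
    At 6: go right to 21.
      21 is a leaf — visit 21.
    Visit 6.
  At 13: go right to 3.
    At 3: go left to 30.
      At 30: go left to 36.
        36 is a leaf — visit 36.
      At 30: go right to 18.
        18 is a leaf — visit 18.
      Visit 30.
    At 3: no right child.
    Visit 3.
  Visit 13.
Visit 29.
Full post-order sequence: 23, 35, 28, 12, 21, 6, 36, 18, 30, 3, 13, 29.

3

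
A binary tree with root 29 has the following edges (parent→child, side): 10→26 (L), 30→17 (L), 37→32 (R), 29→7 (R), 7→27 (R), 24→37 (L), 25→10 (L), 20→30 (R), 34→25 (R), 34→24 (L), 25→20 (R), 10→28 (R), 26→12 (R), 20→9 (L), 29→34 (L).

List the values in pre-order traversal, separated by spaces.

29 34 24 37 32 25 10 26 12 28 20 9 30 17 7 27

Pre-order visits the node, then its left subtree, then its right subtree.
Visit 29.
At 29: go left to 34.
  Visit 34.
  At 34: go left to 24.
    Visit 24.
    At 24: go left to 37.
      Visit 37.
      At 37: no left child.
      At 37: go right to 32.
        32 is a leaf — visit 32.
    At 24: no right child.
  At 34: go right to 25.
    Visit 25.
    At 25: go left to 10.
      Visit 10.
      At 10: go left to 26.
        Visit 26.
        At 26: no left child.
        At 26: go right to 12.
          12 is a leaf — visit 12.
      At 10: go right to 28.
        28 is a leaf — visit 28.
    At 25: go right to 20.
      Visit 20.
      At 20: go left to 9.
        9 is a leaf — visit 9.
      At 20: go right to 30.
        Visit 30.
        At 30: go left to 17.
          17 is a leaf — visit 17.
        At 30: no right child.
At 29: go right to 7.
  Visit 7.
  At 7: no left child.
  At 7: go right to 27.
    27 is a leaf — visit 27.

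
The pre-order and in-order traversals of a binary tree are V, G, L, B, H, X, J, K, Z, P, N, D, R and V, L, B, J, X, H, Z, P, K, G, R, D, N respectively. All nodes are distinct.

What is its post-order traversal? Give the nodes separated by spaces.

J X P Z K H B L R D N G V

The first element of pre-order is the root; it splits in-order into left and right subtrees.
Root V: left subtree has 0 nodes { }, right has 12 {L, B, J, X, H, Z, P, K, G, R, D, N}.
  Root G: left subtree has 8 nodes {L, B, J, X, H, Z, P, K}, right has 3 {R, D, N}.
    Root L: left subtree has 0 nodes { }, right has 7 {B, J, X, H, Z, P, K}.
      Root B: left subtree has 0 nodes { }, right has 6 {J, X, H, Z, P, K}.
        Root H: left subtree has 2 nodes {J, X}, right has 3 {Z, P, K}.
          Root X: left subtree has 1 node {J}, right has 0 { }.
          Root K: left subtree has 2 nodes {Z, P}, right has 0 { }.
            Root Z: left subtree has 0 nodes { }, right has 1 {P}.
    Root N: left subtree has 2 nodes {R, D}, right has 0 { }.
      Root D: left subtree has 1 node {R}, right has 0 { }.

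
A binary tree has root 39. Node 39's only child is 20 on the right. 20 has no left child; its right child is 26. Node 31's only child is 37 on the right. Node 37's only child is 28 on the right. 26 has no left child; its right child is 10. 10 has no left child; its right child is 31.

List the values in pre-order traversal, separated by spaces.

Pre-order visits the node, then its left subtree, then its right subtree.
Visit 39.
At 39: no left child.
At 39: go right to 20.
  Visit 20.
  At 20: no left child.
  At 20: go right to 26.
    Visit 26.
    At 26: no left child.
    At 26: go right to 10.
      Visit 10.
      At 10: no left child.
      At 10: go right to 31.
        Visit 31.
        At 31: no left child.
        At 31: go right to 37.
          Visit 37.
          At 37: no left child.
          At 37: go right to 28.
            28 is a leaf — visit 28.

39 20 26 10 31 37 28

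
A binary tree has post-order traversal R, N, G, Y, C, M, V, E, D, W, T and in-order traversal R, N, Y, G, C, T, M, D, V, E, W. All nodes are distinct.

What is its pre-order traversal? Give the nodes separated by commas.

T, C, Y, N, R, G, W, D, M, E, V

The last element of post-order is the root; it splits in-order into left and right subtrees.
Root T: left subtree has 5 nodes {R, N, Y, G, C}, right has 5 {M, D, V, E, W}.
  Root C: left subtree has 4 nodes {R, N, Y, G}, right has 0 { }.
    Root Y: left subtree has 2 nodes {R, N}, right has 1 {G}.
      Root N: left subtree has 1 node {R}, right has 0 { }.
  Root W: left subtree has 4 nodes {M, D, V, E}, right has 0 { }.
    Root D: left subtree has 1 node {M}, right has 2 {V, E}.
      Root E: left subtree has 1 node {V}, right has 0 { }.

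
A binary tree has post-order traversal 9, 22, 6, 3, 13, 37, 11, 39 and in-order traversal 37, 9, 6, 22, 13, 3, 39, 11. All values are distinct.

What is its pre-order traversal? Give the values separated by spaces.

39 37 13 6 9 22 3 11

The last element of post-order is the root; it splits in-order into left and right subtrees.
Root 39: left subtree has 6 nodes {37, 9, 6, 22, 13, 3}, right has 1 {11}.
  Root 37: left subtree has 0 nodes { }, right has 5 {9, 6, 22, 13, 3}.
    Root 13: left subtree has 3 nodes {9, 6, 22}, right has 1 {3}.
      Root 6: left subtree has 1 node {9}, right has 1 {22}.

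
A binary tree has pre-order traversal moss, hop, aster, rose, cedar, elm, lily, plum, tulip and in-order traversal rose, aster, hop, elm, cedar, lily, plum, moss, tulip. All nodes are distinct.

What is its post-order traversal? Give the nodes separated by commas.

rose, aster, elm, plum, lily, cedar, hop, tulip, moss

The first element of pre-order is the root; it splits in-order into left and right subtrees.
Root moss: left subtree has 7 nodes {rose, aster, hop, elm, cedar, lily, plum}, right has 1 {tulip}.
  Root hop: left subtree has 2 nodes {rose, aster}, right has 4 {elm, cedar, lily, plum}.
    Root aster: left subtree has 1 node {rose}, right has 0 { }.
    Root cedar: left subtree has 1 node {elm}, right has 2 {lily, plum}.
      Root lily: left subtree has 0 nodes { }, right has 1 {plum}.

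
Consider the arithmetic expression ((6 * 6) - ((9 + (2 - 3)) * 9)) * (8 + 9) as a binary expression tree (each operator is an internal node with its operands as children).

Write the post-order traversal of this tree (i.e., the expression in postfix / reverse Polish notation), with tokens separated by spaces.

6 6 * 9 2 3 - + 9 * - 8 9 + *

Post-order on an expression tree gives postfix notation: for each operator, emit left operand, right operand, then the operator.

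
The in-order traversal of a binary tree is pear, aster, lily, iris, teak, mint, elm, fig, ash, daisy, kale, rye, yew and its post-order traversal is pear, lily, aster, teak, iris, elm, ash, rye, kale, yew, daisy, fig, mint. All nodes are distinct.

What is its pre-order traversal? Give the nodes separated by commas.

The last element of post-order is the root; it splits in-order into left and right subtrees.
Root mint: left subtree has 5 nodes {pear, aster, lily, iris, teak}, right has 7 {elm, fig, ash, daisy, kale, rye, yew}.
  Root iris: left subtree has 3 nodes {pear, aster, lily}, right has 1 {teak}.
    Root aster: left subtree has 1 node {pear}, right has 1 {lily}.
  Root fig: left subtree has 1 node {elm}, right has 5 {ash, daisy, kale, rye, yew}.
    Root daisy: left subtree has 1 node {ash}, right has 3 {kale, rye, yew}.
      Root yew: left subtree has 2 nodes {kale, rye}, right has 0 { }.
        Root kale: left subtree has 0 nodes { }, right has 1 {rye}.

mint, iris, aster, pear, lily, teak, fig, elm, daisy, ash, yew, kale, rye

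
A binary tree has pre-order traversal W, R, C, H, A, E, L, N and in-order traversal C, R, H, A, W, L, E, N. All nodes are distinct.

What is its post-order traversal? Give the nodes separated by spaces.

C A H R L N E W

The first element of pre-order is the root; it splits in-order into left and right subtrees.
Root W: left subtree has 4 nodes {C, R, H, A}, right has 3 {L, E, N}.
  Root R: left subtree has 1 node {C}, right has 2 {H, A}.
    Root H: left subtree has 0 nodes { }, right has 1 {A}.
  Root E: left subtree has 1 node {L}, right has 1 {N}.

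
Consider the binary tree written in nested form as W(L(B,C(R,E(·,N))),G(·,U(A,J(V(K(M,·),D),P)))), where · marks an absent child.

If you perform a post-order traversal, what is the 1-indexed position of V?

Post-order visits the left subtree, then the right subtree, then the node.
At W: go left to L.
  At L: go left to B.
    B is a leaf — visit B.
  At L: go right to C.
    At C: go left to R.
      R is a leaf — visit R.
    At C: go right to E.
      At E: no left child.
      At E: go right to N.
        N is a leaf — visit N.
      Visit E.
    Visit C.
  Visit L.
At W: go right to G.
  At G: no left child.
  At G: go right to U.
    At U: go left to A.
      A is a leaf — visit A.
    At U: go right to J.
      At J: go left to V.
        At V: go left to K.
          At K: go left to M.
            M is a leaf — visit M.
          At K: no right child.
          Visit K.
        At V: go right to D.
          D is a leaf — visit D.
        Visit V.
      At J: go right to P.
        P is a leaf — visit P.
      Visit J.
    Visit U.
  Visit G.
Visit W.
Full post-order sequence: B, R, N, E, C, L, A, M, K, D, V, P, J, U, G, W.

11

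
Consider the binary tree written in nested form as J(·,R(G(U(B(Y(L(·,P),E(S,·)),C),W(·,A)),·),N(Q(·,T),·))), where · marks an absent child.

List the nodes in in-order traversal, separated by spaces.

J L P Y S E B C U W A G R Q T N

In-order visits the left subtree, then the node, then the right subtree.
At J: no left child.
Visit J.
At J: go right to R.
  At R: go left to G.
    At G: go left to U.
      At U: go left to B.
        At B: go left to Y.
          At Y: go left to L.
            At L: no left child.
            Visit L.
            At L: go right to P.
              P is a leaf — visit P.
          Visit Y.
          At Y: go right to E.
            At E: go left to S.
              S is a leaf — visit S.
            Visit E.
            At E: no right child.
        Visit B.
        At B: go right to C.
          C is a leaf — visit C.
      Visit U.
      At U: go right to W.
        At W: no left child.
        Visit W.
        At W: go right to A.
          A is a leaf — visit A.
    Visit G.
    At G: no right child.
  Visit R.
  At R: go right to N.
    At N: go left to Q.
      At Q: no left child.
      Visit Q.
      At Q: go right to T.
        T is a leaf — visit T.
    Visit N.
    At N: no right child.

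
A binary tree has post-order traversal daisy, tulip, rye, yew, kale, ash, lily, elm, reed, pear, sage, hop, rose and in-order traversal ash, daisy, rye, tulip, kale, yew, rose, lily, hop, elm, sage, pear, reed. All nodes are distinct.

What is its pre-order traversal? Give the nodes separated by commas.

The last element of post-order is the root; it splits in-order into left and right subtrees.
Root rose: left subtree has 6 nodes {ash, daisy, rye, tulip, kale, yew}, right has 6 {lily, hop, elm, sage, pear, reed}.
  Root ash: left subtree has 0 nodes { }, right has 5 {daisy, rye, tulip, kale, yew}.
    Root kale: left subtree has 3 nodes {daisy, rye, tulip}, right has 1 {yew}.
      Root rye: left subtree has 1 node {daisy}, right has 1 {tulip}.
  Root hop: left subtree has 1 node {lily}, right has 4 {elm, sage, pear, reed}.
    Root sage: left subtree has 1 node {elm}, right has 2 {pear, reed}.
      Root pear: left subtree has 0 nodes { }, right has 1 {reed}.

rose, ash, kale, rye, daisy, tulip, yew, hop, lily, sage, elm, pear, reed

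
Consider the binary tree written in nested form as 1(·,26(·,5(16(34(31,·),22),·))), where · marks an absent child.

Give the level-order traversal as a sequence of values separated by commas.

1, 26, 5, 16, 34, 22, 31

Level-order visits nodes level by level from the root, left to right within each level.
Level 0: 1
Level 1: 26
Level 2: 5
Level 3: 16
Level 4: 34, 22
Level 5: 31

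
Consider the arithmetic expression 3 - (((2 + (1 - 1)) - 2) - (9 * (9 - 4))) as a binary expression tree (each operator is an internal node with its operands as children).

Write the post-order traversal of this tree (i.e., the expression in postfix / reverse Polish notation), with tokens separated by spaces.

3 2 1 1 - + 2 - 9 9 4 - * - -

Post-order on an expression tree gives postfix notation: for each operator, emit left operand, right operand, then the operator.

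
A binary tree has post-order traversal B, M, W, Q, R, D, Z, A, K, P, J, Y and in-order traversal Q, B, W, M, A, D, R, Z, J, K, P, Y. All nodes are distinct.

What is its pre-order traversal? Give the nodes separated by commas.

Y, J, A, Q, W, B, M, Z, D, R, P, K

The last element of post-order is the root; it splits in-order into left and right subtrees.
Root Y: left subtree has 11 nodes {Q, B, W, M, A, D, R, Z, J, K, P}, right has 0 { }.
  Root J: left subtree has 8 nodes {Q, B, W, M, A, D, R, Z}, right has 2 {K, P}.
    Root A: left subtree has 4 nodes {Q, B, W, M}, right has 3 {D, R, Z}.
      Root Q: left subtree has 0 nodes { }, right has 3 {B, W, M}.
        Root W: left subtree has 1 node {B}, right has 1 {M}.
      Root Z: left subtree has 2 nodes {D, R}, right has 0 { }.
        Root D: left subtree has 0 nodes { }, right has 1 {R}.
    Root P: left subtree has 1 node {K}, right has 0 { }.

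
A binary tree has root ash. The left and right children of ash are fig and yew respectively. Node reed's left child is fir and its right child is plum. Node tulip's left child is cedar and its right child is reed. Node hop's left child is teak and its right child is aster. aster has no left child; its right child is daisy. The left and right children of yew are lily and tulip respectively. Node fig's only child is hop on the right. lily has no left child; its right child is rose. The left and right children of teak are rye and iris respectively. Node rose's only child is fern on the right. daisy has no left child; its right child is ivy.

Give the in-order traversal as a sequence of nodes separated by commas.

In-order visits the left subtree, then the node, then the right subtree.
At ash: go left to fig.
  At fig: no left child.
  Visit fig.
  At fig: go right to hop.
    At hop: go left to teak.
      At teak: go left to rye.
        rye is a leaf — visit rye.
      Visit teak.
      At teak: go right to iris.
        iris is a leaf — visit iris.
    Visit hop.
    At hop: go right to aster.
      At aster: no left child.
      Visit aster.
      At aster: go right to daisy.
        At daisy: no left child.
        Visit daisy.
        At daisy: go right to ivy.
          ivy is a leaf — visit ivy.
Visit ash.
At ash: go right to yew.
  At yew: go left to lily.
    At lily: no left child.
    Visit lily.
    At lily: go right to rose.
      At rose: no left child.
      Visit rose.
      At rose: go right to fern.
        fern is a leaf — visit fern.
  Visit yew.
  At yew: go right to tulip.
    At tulip: go left to cedar.
      cedar is a leaf — visit cedar.
    Visit tulip.
    At tulip: go right to reed.
      At reed: go left to fir.
        fir is a leaf — visit fir.
      Visit reed.
      At reed: go right to plum.
        plum is a leaf — visit plum.

fig, rye, teak, iris, hop, aster, daisy, ivy, ash, lily, rose, fern, yew, cedar, tulip, fir, reed, plum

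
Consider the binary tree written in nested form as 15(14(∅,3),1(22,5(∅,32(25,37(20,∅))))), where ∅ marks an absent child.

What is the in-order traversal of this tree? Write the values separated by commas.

14, 3, 15, 22, 1, 5, 25, 32, 20, 37

In-order visits the left subtree, then the node, then the right subtree.
At 15: go left to 14.
  At 14: no left child.
  Visit 14.
  At 14: go right to 3.
    3 is a leaf — visit 3.
Visit 15.
At 15: go right to 1.
  At 1: go left to 22.
    22 is a leaf — visit 22.
  Visit 1.
  At 1: go right to 5.
    At 5: no left child.
    Visit 5.
    At 5: go right to 32.
      At 32: go left to 25.
        25 is a leaf — visit 25.
      Visit 32.
      At 32: go right to 37.
        At 37: go left to 20.
          20 is a leaf — visit 20.
        Visit 37.
        At 37: no right child.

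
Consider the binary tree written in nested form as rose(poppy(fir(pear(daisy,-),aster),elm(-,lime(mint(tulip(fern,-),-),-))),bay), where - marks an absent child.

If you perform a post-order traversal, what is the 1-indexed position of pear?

2

Post-order visits the left subtree, then the right subtree, then the node.
At rose: go left to poppy.
  At poppy: go left to fir.
    At fir: go left to pear.
      At pear: go left to daisy.
        daisy is a leaf — visit daisy.
      At pear: no right child.
      Visit pear.
    At fir: go right to aster.
      aster is a leaf — visit aster.
    Visit fir.
  At poppy: go right to elm.
    At elm: no left child.
    At elm: go right to lime.
      At lime: go left to mint.
        At mint: go left to tulip.
          At tulip: go left to fern.
            fern is a leaf — visit fern.
          At tulip: no right child.
          Visit tulip.
        At mint: no right child.
        Visit mint.
      At lime: no right child.
      Visit lime.
    Visit elm.
  Visit poppy.
At rose: go right to bay.
  bay is a leaf — visit bay.
Visit rose.
Full post-order sequence: daisy, pear, aster, fir, fern, tulip, mint, lime, elm, poppy, bay, rose.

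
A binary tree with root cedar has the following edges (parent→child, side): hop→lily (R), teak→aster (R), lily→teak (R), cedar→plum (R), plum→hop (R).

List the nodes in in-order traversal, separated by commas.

In-order visits the left subtree, then the node, then the right subtree.
At cedar: no left child.
Visit cedar.
At cedar: go right to plum.
  At plum: no left child.
  Visit plum.
  At plum: go right to hop.
    At hop: no left child.
    Visit hop.
    At hop: go right to lily.
      At lily: no left child.
      Visit lily.
      At lily: go right to teak.
        At teak: no left child.
        Visit teak.
        At teak: go right to aster.
          aster is a leaf — visit aster.

cedar, plum, hop, lily, teak, aster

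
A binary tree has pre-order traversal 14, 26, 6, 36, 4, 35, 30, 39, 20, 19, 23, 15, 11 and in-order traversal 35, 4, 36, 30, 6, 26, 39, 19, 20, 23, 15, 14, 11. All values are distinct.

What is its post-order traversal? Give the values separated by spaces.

The first element of pre-order is the root; it splits in-order into left and right subtrees.
Root 14: left subtree has 11 nodes {35, 4, 36, 30, 6, 26, 39, 19, 20, 23, 15}, right has 1 {11}.
  Root 26: left subtree has 5 nodes {35, 4, 36, 30, 6}, right has 5 {39, 19, 20, 23, 15}.
    Root 6: left subtree has 4 nodes {35, 4, 36, 30}, right has 0 { }.
      Root 36: left subtree has 2 nodes {35, 4}, right has 1 {30}.
        Root 4: left subtree has 1 node {35}, right has 0 { }.
    Root 39: left subtree has 0 nodes { }, right has 4 {19, 20, 23, 15}.
      Root 20: left subtree has 1 node {19}, right has 2 {23, 15}.
        Root 23: left subtree has 0 nodes { }, right has 1 {15}.

35 4 30 36 6 19 15 23 20 39 26 11 14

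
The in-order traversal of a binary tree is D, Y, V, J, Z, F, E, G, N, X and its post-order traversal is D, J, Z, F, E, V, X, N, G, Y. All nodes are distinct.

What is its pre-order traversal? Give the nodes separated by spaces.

The last element of post-order is the root; it splits in-order into left and right subtrees.
Root Y: left subtree has 1 node {D}, right has 8 {V, J, Z, F, E, G, N, X}.
  Root G: left subtree has 5 nodes {V, J, Z, F, E}, right has 2 {N, X}.
    Root V: left subtree has 0 nodes { }, right has 4 {J, Z, F, E}.
      Root E: left subtree has 3 nodes {J, Z, F}, right has 0 { }.
        Root F: left subtree has 2 nodes {J, Z}, right has 0 { }.
          Root Z: left subtree has 1 node {J}, right has 0 { }.
    Root N: left subtree has 0 nodes { }, right has 1 {X}.

Y D G V E F Z J N X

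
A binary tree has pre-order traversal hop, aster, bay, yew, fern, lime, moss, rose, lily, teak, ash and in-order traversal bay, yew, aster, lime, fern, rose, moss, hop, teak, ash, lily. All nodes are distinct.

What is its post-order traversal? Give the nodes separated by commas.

The first element of pre-order is the root; it splits in-order into left and right subtrees.
Root hop: left subtree has 7 nodes {bay, yew, aster, lime, fern, rose, moss}, right has 3 {teak, ash, lily}.
  Root aster: left subtree has 2 nodes {bay, yew}, right has 4 {lime, fern, rose, moss}.
    Root bay: left subtree has 0 nodes { }, right has 1 {yew}.
    Root fern: left subtree has 1 node {lime}, right has 2 {rose, moss}.
      Root moss: left subtree has 1 node {rose}, right has 0 { }.
  Root lily: left subtree has 2 nodes {teak, ash}, right has 0 { }.
    Root teak: left subtree has 0 nodes { }, right has 1 {ash}.

yew, bay, lime, rose, moss, fern, aster, ash, teak, lily, hop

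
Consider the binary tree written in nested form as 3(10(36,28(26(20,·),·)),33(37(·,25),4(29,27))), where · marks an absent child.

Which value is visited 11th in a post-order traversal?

Post-order visits the left subtree, then the right subtree, then the node.
At 3: go left to 10.
  At 10: go left to 36.
    36 is a leaf — visit 36.
  At 10: go right to 28.
    At 28: go left to 26.
      At 26: go left to 20.
        20 is a leaf — visit 20.
      At 26: no right child.
      Visit 26.
    At 28: no right child.
    Visit 28.
  Visit 10.
At 3: go right to 33.
  At 33: go left to 37.
    At 37: no left child.
    At 37: go right to 25.
      25 is a leaf — visit 25.
    Visit 37.
  At 33: go right to 4.
    At 4: go left to 29.
      29 is a leaf — visit 29.
    At 4: go right to 27.
      27 is a leaf — visit 27.
    Visit 4.
  Visit 33.
Visit 3.
Full post-order sequence: 36, 20, 26, 28, 10, 25, 37, 29, 27, 4, 33, 3.

33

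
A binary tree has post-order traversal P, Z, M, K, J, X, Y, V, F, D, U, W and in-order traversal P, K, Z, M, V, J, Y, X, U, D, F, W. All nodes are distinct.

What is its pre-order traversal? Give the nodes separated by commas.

W, U, V, K, P, M, Z, Y, J, X, D, F

The last element of post-order is the root; it splits in-order into left and right subtrees.
Root W: left subtree has 11 nodes {P, K, Z, M, V, J, Y, X, U, D, F}, right has 0 { }.
  Root U: left subtree has 8 nodes {P, K, Z, M, V, J, Y, X}, right has 2 {D, F}.
    Root V: left subtree has 4 nodes {P, K, Z, M}, right has 3 {J, Y, X}.
      Root K: left subtree has 1 node {P}, right has 2 {Z, M}.
        Root M: left subtree has 1 node {Z}, right has 0 { }.
      Root Y: left subtree has 1 node {J}, right has 1 {X}.
    Root D: left subtree has 0 nodes { }, right has 1 {F}.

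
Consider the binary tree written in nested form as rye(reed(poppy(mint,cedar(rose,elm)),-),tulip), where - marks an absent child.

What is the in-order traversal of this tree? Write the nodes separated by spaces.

In-order visits the left subtree, then the node, then the right subtree.
At rye: go left to reed.
  At reed: go left to poppy.
    At poppy: go left to mint.
      mint is a leaf — visit mint.
    Visit poppy.
    At poppy: go right to cedar.
      At cedar: go left to rose.
        rose is a leaf — visit rose.
      Visit cedar.
      At cedar: go right to elm.
        elm is a leaf — visit elm.
  Visit reed.
  At reed: no right child.
Visit rye.
At rye: go right to tulip.
  tulip is a leaf — visit tulip.

mint poppy rose cedar elm reed rye tulip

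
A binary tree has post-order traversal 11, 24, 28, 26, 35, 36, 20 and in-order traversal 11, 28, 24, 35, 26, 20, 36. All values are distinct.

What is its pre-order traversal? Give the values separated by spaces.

20 35 28 11 24 26 36

The last element of post-order is the root; it splits in-order into left and right subtrees.
Root 20: left subtree has 5 nodes {11, 28, 24, 35, 26}, right has 1 {36}.
  Root 35: left subtree has 3 nodes {11, 28, 24}, right has 1 {26}.
    Root 28: left subtree has 1 node {11}, right has 1 {24}.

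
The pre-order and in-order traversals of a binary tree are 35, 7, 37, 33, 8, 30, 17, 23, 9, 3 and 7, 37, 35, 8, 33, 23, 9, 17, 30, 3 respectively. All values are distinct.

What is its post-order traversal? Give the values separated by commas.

The first element of pre-order is the root; it splits in-order into left and right subtrees.
Root 35: left subtree has 2 nodes {7, 37}, right has 7 {8, 33, 23, 9, 17, 30, 3}.
  Root 7: left subtree has 0 nodes { }, right has 1 {37}.
  Root 33: left subtree has 1 node {8}, right has 5 {23, 9, 17, 30, 3}.
    Root 30: left subtree has 3 nodes {23, 9, 17}, right has 1 {3}.
      Root 17: left subtree has 2 nodes {23, 9}, right has 0 { }.
        Root 23: left subtree has 0 nodes { }, right has 1 {9}.

37, 7, 8, 9, 23, 17, 3, 30, 33, 35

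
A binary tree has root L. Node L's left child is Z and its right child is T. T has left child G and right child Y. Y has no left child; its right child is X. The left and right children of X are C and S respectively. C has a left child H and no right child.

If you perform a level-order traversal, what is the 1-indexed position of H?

9

Level-order visits nodes level by level from the root, left to right within each level.
Level 0: L
Level 1: Z, T
Level 2: G, Y
Level 3: X
Level 4: C, S
Level 5: H
Full level-order sequence: L, Z, T, G, Y, X, C, S, H.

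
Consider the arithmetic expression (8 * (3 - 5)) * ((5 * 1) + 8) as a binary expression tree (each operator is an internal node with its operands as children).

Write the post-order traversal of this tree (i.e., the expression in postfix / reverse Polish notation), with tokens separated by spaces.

Post-order on an expression tree gives postfix notation: for each operator, emit left operand, right operand, then the operator.

8 3 5 - * 5 1 * 8 + *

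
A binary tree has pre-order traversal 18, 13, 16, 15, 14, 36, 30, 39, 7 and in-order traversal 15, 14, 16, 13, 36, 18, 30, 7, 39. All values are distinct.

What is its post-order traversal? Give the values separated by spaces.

14 15 16 36 13 7 39 30 18

The first element of pre-order is the root; it splits in-order into left and right subtrees.
Root 18: left subtree has 5 nodes {15, 14, 16, 13, 36}, right has 3 {30, 7, 39}.
  Root 13: left subtree has 3 nodes {15, 14, 16}, right has 1 {36}.
    Root 16: left subtree has 2 nodes {15, 14}, right has 0 { }.
      Root 15: left subtree has 0 nodes { }, right has 1 {14}.
  Root 30: left subtree has 0 nodes { }, right has 2 {7, 39}.
    Root 39: left subtree has 1 node {7}, right has 0 { }.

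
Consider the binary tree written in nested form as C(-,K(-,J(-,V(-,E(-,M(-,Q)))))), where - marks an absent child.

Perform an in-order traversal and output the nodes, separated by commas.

In-order visits the left subtree, then the node, then the right subtree.
At C: no left child.
Visit C.
At C: go right to K.
  At K: no left child.
  Visit K.
  At K: go right to J.
    At J: no left child.
    Visit J.
    At J: go right to V.
      At V: no left child.
      Visit V.
      At V: go right to E.
        At E: no left child.
        Visit E.
        At E: go right to M.
          At M: no left child.
          Visit M.
          At M: go right to Q.
            Q is a leaf — visit Q.

C, K, J, V, E, M, Q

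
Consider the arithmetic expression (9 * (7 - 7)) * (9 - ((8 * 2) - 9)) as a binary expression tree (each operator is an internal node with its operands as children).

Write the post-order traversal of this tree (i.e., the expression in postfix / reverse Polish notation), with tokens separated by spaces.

Post-order on an expression tree gives postfix notation: for each operator, emit left operand, right operand, then the operator.

9 7 7 - * 9 8 2 * 9 - - *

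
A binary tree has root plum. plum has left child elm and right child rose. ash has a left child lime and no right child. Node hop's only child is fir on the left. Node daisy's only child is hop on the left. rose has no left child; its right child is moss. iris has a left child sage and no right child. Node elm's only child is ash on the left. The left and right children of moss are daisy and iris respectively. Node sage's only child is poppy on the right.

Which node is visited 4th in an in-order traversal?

plum

In-order visits the left subtree, then the node, then the right subtree.
At plum: go left to elm.
  At elm: go left to ash.
    At ash: go left to lime.
      lime is a leaf — visit lime.
    Visit ash.
    At ash: no right child.
  Visit elm.
  At elm: no right child.
Visit plum.
At plum: go right to rose.
  At rose: no left child.
  Visit rose.
  At rose: go right to moss.
    At moss: go left to daisy.
      At daisy: go left to hop.
        At hop: go left to fir.
          fir is a leaf — visit fir.
        Visit hop.
        At hop: no right child.
      Visit daisy.
      At daisy: no right child.
    Visit moss.
    At moss: go right to iris.
      At iris: go left to sage.
        At sage: no left child.
        Visit sage.
        At sage: go right to poppy.
          poppy is a leaf — visit poppy.
      Visit iris.
      At iris: no right child.
Full in-order sequence: lime, ash, elm, plum, rose, fir, hop, daisy, moss, sage, poppy, iris.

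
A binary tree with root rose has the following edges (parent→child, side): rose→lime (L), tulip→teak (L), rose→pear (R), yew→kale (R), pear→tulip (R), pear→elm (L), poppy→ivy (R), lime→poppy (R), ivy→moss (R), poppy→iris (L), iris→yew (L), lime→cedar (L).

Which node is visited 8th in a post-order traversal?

lime

Post-order visits the left subtree, then the right subtree, then the node.
At rose: go left to lime.
  At lime: go left to cedar.
    cedar is a leaf — visit cedar.
  At lime: go right to poppy.
    At poppy: go left to iris.
      At iris: go left to yew.
        At yew: no left child.
        At yew: go right to kale.
          kale is a leaf — visit kale.
        Visit yew.
      At iris: no right child.
      Visit iris.
    At poppy: go right to ivy.
      At ivy: no left child.
      At ivy: go right to moss.
        moss is a leaf — visit moss.
      Visit ivy.
    Visit poppy.
  Visit lime.
At rose: go right to pear.
  At pear: go left to elm.
    elm is a leaf — visit elm.
  At pear: go right to tulip.
    At tulip: go left to teak.
      teak is a leaf — visit teak.
    At tulip: no right child.
    Visit tulip.
  Visit pear.
Visit rose.
Full post-order sequence: cedar, kale, yew, iris, moss, ivy, poppy, lime, elm, teak, tulip, pear, rose.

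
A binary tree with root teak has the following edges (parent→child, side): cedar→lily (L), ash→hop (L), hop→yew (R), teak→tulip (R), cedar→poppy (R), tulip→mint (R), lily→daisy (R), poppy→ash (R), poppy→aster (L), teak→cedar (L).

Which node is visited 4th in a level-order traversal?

Level-order visits nodes level by level from the root, left to right within each level.
Level 0: teak
Level 1: cedar, tulip
Level 2: lily, poppy, mint
Level 3: daisy, aster, ash
Level 4: hop
Level 5: yew
Full level-order sequence: teak, cedar, tulip, lily, poppy, mint, daisy, aster, ash, hop, yew.

lily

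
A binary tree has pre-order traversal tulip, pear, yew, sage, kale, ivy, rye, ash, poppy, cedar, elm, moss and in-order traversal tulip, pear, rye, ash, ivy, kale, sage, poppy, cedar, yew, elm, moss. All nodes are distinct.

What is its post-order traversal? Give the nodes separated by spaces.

The first element of pre-order is the root; it splits in-order into left and right subtrees.
Root tulip: left subtree has 0 nodes { }, right has 11 {pear, rye, ash, ivy, kale, sage, poppy, cedar, yew, elm, moss}.
  Root pear: left subtree has 0 nodes { }, right has 10 {rye, ash, ivy, kale, sage, poppy, cedar, yew, elm, moss}.
    Root yew: left subtree has 7 nodes {rye, ash, ivy, kale, sage, poppy, cedar}, right has 2 {elm, moss}.
      Root sage: left subtree has 4 nodes {rye, ash, ivy, kale}, right has 2 {poppy, cedar}.
        Root kale: left subtree has 3 nodes {rye, ash, ivy}, right has 0 { }.
          Root ivy: left subtree has 2 nodes {rye, ash}, right has 0 { }.
            Root rye: left subtree has 0 nodes { }, right has 1 {ash}.
        Root poppy: left subtree has 0 nodes { }, right has 1 {cedar}.
      Root elm: left subtree has 0 nodes { }, right has 1 {moss}.

ash rye ivy kale cedar poppy sage moss elm yew pear tulip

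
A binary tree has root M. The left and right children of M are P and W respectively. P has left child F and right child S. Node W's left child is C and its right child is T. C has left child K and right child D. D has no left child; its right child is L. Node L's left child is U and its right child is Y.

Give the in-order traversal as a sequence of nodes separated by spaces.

In-order visits the left subtree, then the node, then the right subtree.
At M: go left to P.
  At P: go left to F.
    F is a leaf — visit F.
  Visit P.
  At P: go right to S.
    S is a leaf — visit S.
Visit M.
At M: go right to W.
  At W: go left to C.
    At C: go left to K.
      K is a leaf — visit K.
    Visit C.
    At C: go right to D.
      At D: no left child.
      Visit D.
      At D: go right to L.
        At L: go left to U.
          U is a leaf — visit U.
        Visit L.
        At L: go right to Y.
          Y is a leaf — visit Y.
  Visit W.
  At W: go right to T.
    T is a leaf — visit T.

F P S M K C D U L Y W T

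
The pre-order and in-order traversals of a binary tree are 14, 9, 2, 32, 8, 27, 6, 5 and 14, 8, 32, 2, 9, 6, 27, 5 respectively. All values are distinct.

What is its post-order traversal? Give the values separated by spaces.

8 32 2 6 5 27 9 14

The first element of pre-order is the root; it splits in-order into left and right subtrees.
Root 14: left subtree has 0 nodes { }, right has 7 {8, 32, 2, 9, 6, 27, 5}.
  Root 9: left subtree has 3 nodes {8, 32, 2}, right has 3 {6, 27, 5}.
    Root 2: left subtree has 2 nodes {8, 32}, right has 0 { }.
      Root 32: left subtree has 1 node {8}, right has 0 { }.
    Root 27: left subtree has 1 node {6}, right has 1 {5}.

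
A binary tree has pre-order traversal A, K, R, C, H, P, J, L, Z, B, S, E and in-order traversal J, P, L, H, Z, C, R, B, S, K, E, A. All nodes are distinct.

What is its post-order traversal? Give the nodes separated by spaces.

J L P Z H C S B R E K A

The first element of pre-order is the root; it splits in-order into left and right subtrees.
Root A: left subtree has 11 nodes {J, P, L, H, Z, C, R, B, S, K, E}, right has 0 { }.
  Root K: left subtree has 9 nodes {J, P, L, H, Z, C, R, B, S}, right has 1 {E}.
    Root R: left subtree has 6 nodes {J, P, L, H, Z, C}, right has 2 {B, S}.
      Root C: left subtree has 5 nodes {J, P, L, H, Z}, right has 0 { }.
        Root H: left subtree has 3 nodes {J, P, L}, right has 1 {Z}.
          Root P: left subtree has 1 node {J}, right has 1 {L}.
      Root B: left subtree has 0 nodes { }, right has 1 {S}.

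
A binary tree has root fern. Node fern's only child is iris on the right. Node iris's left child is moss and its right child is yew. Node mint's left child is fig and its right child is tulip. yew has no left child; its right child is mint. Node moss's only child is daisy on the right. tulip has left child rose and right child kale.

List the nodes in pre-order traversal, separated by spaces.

Pre-order visits the node, then its left subtree, then its right subtree.
Visit fern.
At fern: no left child.
At fern: go right to iris.
  Visit iris.
  At iris: go left to moss.
    Visit moss.
    At moss: no left child.
    At moss: go right to daisy.
      daisy is a leaf — visit daisy.
  At iris: go right to yew.
    Visit yew.
    At yew: no left child.
    At yew: go right to mint.
      Visit mint.
      At mint: go left to fig.
        fig is a leaf — visit fig.
      At mint: go right to tulip.
        Visit tulip.
        At tulip: go left to rose.
          rose is a leaf — visit rose.
        At tulip: go right to kale.
          kale is a leaf — visit kale.

fern iris moss daisy yew mint fig tulip rose kale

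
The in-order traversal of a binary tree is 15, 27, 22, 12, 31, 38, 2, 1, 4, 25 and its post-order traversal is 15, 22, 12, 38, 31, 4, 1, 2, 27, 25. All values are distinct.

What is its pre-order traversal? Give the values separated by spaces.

25 27 15 2 31 12 22 38 1 4

The last element of post-order is the root; it splits in-order into left and right subtrees.
Root 25: left subtree has 9 nodes {15, 27, 22, 12, 31, 38, 2, 1, 4}, right has 0 { }.
  Root 27: left subtree has 1 node {15}, right has 7 {22, 12, 31, 38, 2, 1, 4}.
    Root 2: left subtree has 4 nodes {22, 12, 31, 38}, right has 2 {1, 4}.
      Root 31: left subtree has 2 nodes {22, 12}, right has 1 {38}.
        Root 12: left subtree has 1 node {22}, right has 0 { }.
      Root 1: left subtree has 0 nodes { }, right has 1 {4}.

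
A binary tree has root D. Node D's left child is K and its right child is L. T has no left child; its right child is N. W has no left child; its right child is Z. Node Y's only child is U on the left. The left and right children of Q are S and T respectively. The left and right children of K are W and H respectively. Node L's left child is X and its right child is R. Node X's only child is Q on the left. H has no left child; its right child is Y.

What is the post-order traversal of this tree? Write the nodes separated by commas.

Z, W, U, Y, H, K, S, N, T, Q, X, R, L, D

Post-order visits the left subtree, then the right subtree, then the node.
At D: go left to K.
  At K: go left to W.
    At W: no left child.
    At W: go right to Z.
      Z is a leaf — visit Z.
    Visit W.
  At K: go right to H.
    At H: no left child.
    At H: go right to Y.
      At Y: go left to U.
        U is a leaf — visit U.
      At Y: no right child.
      Visit Y.
    Visit H.
  Visit K.
At D: go right to L.
  At L: go left to X.
    At X: go left to Q.
      At Q: go left to S.
        S is a leaf — visit S.
      At Q: go right to T.
        At T: no left child.
        At T: go right to N.
          N is a leaf — visit N.
        Visit T.
      Visit Q.
    At X: no right child.
    Visit X.
  At L: go right to R.
    R is a leaf — visit R.
  Visit L.
Visit D.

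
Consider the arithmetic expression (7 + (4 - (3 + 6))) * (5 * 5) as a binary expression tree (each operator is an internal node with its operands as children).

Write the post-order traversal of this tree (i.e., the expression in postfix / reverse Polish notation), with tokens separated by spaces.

7 4 3 6 + - + 5 5 * *

Post-order on an expression tree gives postfix notation: for each operator, emit left operand, right operand, then the operator.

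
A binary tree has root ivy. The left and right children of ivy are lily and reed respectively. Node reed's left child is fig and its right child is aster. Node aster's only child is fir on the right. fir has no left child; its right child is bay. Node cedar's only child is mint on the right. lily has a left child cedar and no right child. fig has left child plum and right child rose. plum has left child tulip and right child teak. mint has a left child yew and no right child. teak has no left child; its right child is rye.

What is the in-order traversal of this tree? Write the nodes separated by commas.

cedar, yew, mint, lily, ivy, tulip, plum, teak, rye, fig, rose, reed, aster, fir, bay

In-order visits the left subtree, then the node, then the right subtree.
At ivy: go left to lily.
  At lily: go left to cedar.
    At cedar: no left child.
    Visit cedar.
    At cedar: go right to mint.
      At mint: go left to yew.
        yew is a leaf — visit yew.
      Visit mint.
      At mint: no right child.
  Visit lily.
  At lily: no right child.
Visit ivy.
At ivy: go right to reed.
  At reed: go left to fig.
    At fig: go left to plum.
      At plum: go left to tulip.
        tulip is a leaf — visit tulip.
      Visit plum.
      At plum: go right to teak.
        At teak: no left child.
        Visit teak.
        At teak: go right to rye.
          rye is a leaf — visit rye.
    Visit fig.
    At fig: go right to rose.
      rose is a leaf — visit rose.
  Visit reed.
  At reed: go right to aster.
    At aster: no left child.
    Visit aster.
    At aster: go right to fir.
      At fir: no left child.
      Visit fir.
      At fir: go right to bay.
        bay is a leaf — visit bay.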